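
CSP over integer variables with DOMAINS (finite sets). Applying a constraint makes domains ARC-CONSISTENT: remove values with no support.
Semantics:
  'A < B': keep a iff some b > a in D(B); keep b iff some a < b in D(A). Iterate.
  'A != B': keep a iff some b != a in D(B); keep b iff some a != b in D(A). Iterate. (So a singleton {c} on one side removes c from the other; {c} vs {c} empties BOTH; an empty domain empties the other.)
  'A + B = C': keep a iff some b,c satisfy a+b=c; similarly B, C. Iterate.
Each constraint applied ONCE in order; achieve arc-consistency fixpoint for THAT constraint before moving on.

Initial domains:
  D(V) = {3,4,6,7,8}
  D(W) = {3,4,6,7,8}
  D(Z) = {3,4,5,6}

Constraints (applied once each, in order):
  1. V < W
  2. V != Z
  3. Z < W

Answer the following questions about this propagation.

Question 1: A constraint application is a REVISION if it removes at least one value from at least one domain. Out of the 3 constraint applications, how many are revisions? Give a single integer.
Constraint 1 (V < W) on D(V)={3,4,6,7,8} D(W)={3,4,6,7,8}: V {3,4,6,7,8}->{3,4,6,7}; W {3,4,6,7,8}->{4,6,7,8} => REVISION
Constraint 2 (V != Z) on D(V)={3,4,6,7} D(Z)={3,4,5,6}: no change => not a revision
Constraint 3 (Z < W) on D(Z)={3,4,5,6} D(W)={4,6,7,8}: no change => not a revision
Total revisions = 1

Answer: 1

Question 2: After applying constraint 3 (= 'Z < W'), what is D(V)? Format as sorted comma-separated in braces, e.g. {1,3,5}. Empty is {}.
Constraint 1 (V < W) on D(V)={3,4,6,7,8} D(W)={3,4,6,7,8}: V {3,4,6,7,8}->{3,4,6,7}; W {3,4,6,7,8}->{4,6,7,8}
Constraint 2 (V != Z) on D(V)={3,4,6,7} D(Z)={3,4,5,6}: no change
Constraint 3 (Z < W) on D(Z)={3,4,5,6} D(W)={4,6,7,8}: no change
So after constraint 3: D(V) = {3,4,6,7}

Answer: {3,4,6,7}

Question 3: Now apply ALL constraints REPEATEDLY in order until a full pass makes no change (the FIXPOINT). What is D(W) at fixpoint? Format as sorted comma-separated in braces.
pass 0 (initial): D(W)={3,4,6,7,8}
pass 1: V {3,4,6,7,8}->{3,4,6,7}; W {3,4,6,7,8}->{4,6,7,8}
pass 2: no change
Fixpoint after 2 passes: D(W) = {4,6,7,8}

Answer: {4,6,7,8}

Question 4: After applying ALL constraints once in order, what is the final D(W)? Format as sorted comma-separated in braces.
Answer: {4,6,7,8}

Derivation:
Constraint 1 (V < W) on D(V)={3,4,6,7,8} D(W)={3,4,6,7,8}: V {3,4,6,7,8}->{3,4,6,7}; W {3,4,6,7,8}->{4,6,7,8}
Constraint 2 (V != Z) on D(V)={3,4,6,7} D(Z)={3,4,5,6}: no change
Constraint 3 (Z < W) on D(Z)={3,4,5,6} D(W)={4,6,7,8}: no change
So after all 3 constraints: D(W) = {4,6,7,8}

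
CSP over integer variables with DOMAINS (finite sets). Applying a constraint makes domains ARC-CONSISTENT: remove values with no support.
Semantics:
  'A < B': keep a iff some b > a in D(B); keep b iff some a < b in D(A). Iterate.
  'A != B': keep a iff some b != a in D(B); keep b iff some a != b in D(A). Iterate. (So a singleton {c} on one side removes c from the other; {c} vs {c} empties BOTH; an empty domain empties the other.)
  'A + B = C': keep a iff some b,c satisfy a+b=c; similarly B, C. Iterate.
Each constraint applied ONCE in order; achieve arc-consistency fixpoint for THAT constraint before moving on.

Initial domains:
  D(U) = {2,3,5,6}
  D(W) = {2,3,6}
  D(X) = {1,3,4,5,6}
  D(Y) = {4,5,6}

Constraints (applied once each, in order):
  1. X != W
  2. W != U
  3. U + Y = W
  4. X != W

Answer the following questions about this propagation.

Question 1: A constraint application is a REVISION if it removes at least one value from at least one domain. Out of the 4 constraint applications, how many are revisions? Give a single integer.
Constraint 1 (X != W) on D(X)={1,3,4,5,6} D(W)={2,3,6}: no change => not a revision
Constraint 2 (W != U) on D(W)={2,3,6} D(U)={2,3,5,6}: no change => not a revision
Constraint 3 (U + Y = W) on D(U)={2,3,5,6} D(Y)={4,5,6} D(W)={2,3,6}: U {2,3,5,6}->{2}; Y {4,5,6}->{4}; W {2,3,6}->{6} => REVISION
Constraint 4 (X != W) on D(X)={1,3,4,5,6} D(W)={6}: X {1,3,4,5,6}->{1,3,4,5} => REVISION
Total revisions = 2

Answer: 2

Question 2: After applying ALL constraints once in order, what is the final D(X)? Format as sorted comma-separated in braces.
Constraint 1 (X != W) on D(X)={1,3,4,5,6} D(W)={2,3,6}: no change
Constraint 2 (W != U) on D(W)={2,3,6} D(U)={2,3,5,6}: no change
Constraint 3 (U + Y = W) on D(U)={2,3,5,6} D(Y)={4,5,6} D(W)={2,3,6}: U {2,3,5,6}->{2}; Y {4,5,6}->{4}; W {2,3,6}->{6}
Constraint 4 (X != W) on D(X)={1,3,4,5,6} D(W)={6}: X {1,3,4,5,6}->{1,3,4,5}
So after all 4 constraints: D(X) = {1,3,4,5}

Answer: {1,3,4,5}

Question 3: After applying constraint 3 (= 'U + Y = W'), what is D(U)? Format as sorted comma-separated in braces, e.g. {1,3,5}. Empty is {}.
Constraint 1 (X != W) on D(X)={1,3,4,5,6} D(W)={2,3,6}: no change
Constraint 2 (W != U) on D(W)={2,3,6} D(U)={2,3,5,6}: no change
Constraint 3 (U + Y = W) on D(U)={2,3,5,6} D(Y)={4,5,6} D(W)={2,3,6}: U {2,3,5,6}->{2}; Y {4,5,6}->{4}; W {2,3,6}->{6}
So after constraint 3: D(U) = {2}

Answer: {2}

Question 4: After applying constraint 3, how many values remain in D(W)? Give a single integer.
Constraint 1 (X != W) on D(X)={1,3,4,5,6} D(W)={2,3,6}: no change
Constraint 2 (W != U) on D(W)={2,3,6} D(U)={2,3,5,6}: no change
Constraint 3 (U + Y = W) on D(U)={2,3,5,6} D(Y)={4,5,6} D(W)={2,3,6}: U {2,3,5,6}->{2}; Y {4,5,6}->{4}; W {2,3,6}->{6}
So after constraint 3: D(W)={6}, size = 1

Answer: 1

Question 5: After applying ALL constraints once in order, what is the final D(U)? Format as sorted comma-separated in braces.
Answer: {2}

Derivation:
Constraint 1 (X != W) on D(X)={1,3,4,5,6} D(W)={2,3,6}: no change
Constraint 2 (W != U) on D(W)={2,3,6} D(U)={2,3,5,6}: no change
Constraint 3 (U + Y = W) on D(U)={2,3,5,6} D(Y)={4,5,6} D(W)={2,3,6}: U {2,3,5,6}->{2}; Y {4,5,6}->{4}; W {2,3,6}->{6}
Constraint 4 (X != W) on D(X)={1,3,4,5,6} D(W)={6}: X {1,3,4,5,6}->{1,3,4,5}
So after all 4 constraints: D(U) = {2}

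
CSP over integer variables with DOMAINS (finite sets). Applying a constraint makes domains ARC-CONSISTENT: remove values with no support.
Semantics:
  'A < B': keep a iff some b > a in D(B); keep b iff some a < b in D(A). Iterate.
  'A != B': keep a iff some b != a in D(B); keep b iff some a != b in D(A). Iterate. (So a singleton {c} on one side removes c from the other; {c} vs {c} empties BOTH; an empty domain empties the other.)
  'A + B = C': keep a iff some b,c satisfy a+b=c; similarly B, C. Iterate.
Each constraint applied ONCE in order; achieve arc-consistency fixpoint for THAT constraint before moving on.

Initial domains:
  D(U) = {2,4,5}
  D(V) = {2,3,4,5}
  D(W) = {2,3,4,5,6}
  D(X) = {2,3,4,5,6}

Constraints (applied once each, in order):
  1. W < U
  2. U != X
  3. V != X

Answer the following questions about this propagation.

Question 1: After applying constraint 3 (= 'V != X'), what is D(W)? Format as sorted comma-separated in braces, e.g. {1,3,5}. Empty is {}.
Constraint 1 (W < U) on D(W)={2,3,4,5,6} D(U)={2,4,5}: W {2,3,4,5,6}->{2,3,4}; U {2,4,5}->{4,5}
Constraint 2 (U != X) on D(U)={4,5} D(X)={2,3,4,5,6}: no change
Constraint 3 (V != X) on D(V)={2,3,4,5} D(X)={2,3,4,5,6}: no change
So after constraint 3: D(W) = {2,3,4}

Answer: {2,3,4}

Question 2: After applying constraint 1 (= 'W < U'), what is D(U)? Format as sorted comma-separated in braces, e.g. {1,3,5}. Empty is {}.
Answer: {4,5}

Derivation:
Constraint 1 (W < U) on D(W)={2,3,4,5,6} D(U)={2,4,5}: W {2,3,4,5,6}->{2,3,4}; U {2,4,5}->{4,5}
So after constraint 1: D(U) = {4,5}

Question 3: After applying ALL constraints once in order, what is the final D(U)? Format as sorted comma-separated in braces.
Answer: {4,5}

Derivation:
Constraint 1 (W < U) on D(W)={2,3,4,5,6} D(U)={2,4,5}: W {2,3,4,5,6}->{2,3,4}; U {2,4,5}->{4,5}
Constraint 2 (U != X) on D(U)={4,5} D(X)={2,3,4,5,6}: no change
Constraint 3 (V != X) on D(V)={2,3,4,5} D(X)={2,3,4,5,6}: no change
So after all 3 constraints: D(U) = {4,5}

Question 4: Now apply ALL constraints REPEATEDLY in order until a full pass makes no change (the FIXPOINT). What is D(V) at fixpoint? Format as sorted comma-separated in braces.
pass 0 (initial): D(V)={2,3,4,5}
pass 1: U {2,4,5}->{4,5}; W {2,3,4,5,6}->{2,3,4}
pass 2: no change
Fixpoint after 2 passes: D(V) = {2,3,4,5}

Answer: {2,3,4,5}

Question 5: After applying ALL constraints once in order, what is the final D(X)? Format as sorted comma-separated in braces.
Answer: {2,3,4,5,6}

Derivation:
Constraint 1 (W < U) on D(W)={2,3,4,5,6} D(U)={2,4,5}: W {2,3,4,5,6}->{2,3,4}; U {2,4,5}->{4,5}
Constraint 2 (U != X) on D(U)={4,5} D(X)={2,3,4,5,6}: no change
Constraint 3 (V != X) on D(V)={2,3,4,5} D(X)={2,3,4,5,6}: no change
So after all 3 constraints: D(X) = {2,3,4,5,6}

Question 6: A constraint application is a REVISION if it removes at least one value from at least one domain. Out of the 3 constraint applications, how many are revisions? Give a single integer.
Constraint 1 (W < U) on D(W)={2,3,4,5,6} D(U)={2,4,5}: W {2,3,4,5,6}->{2,3,4}; U {2,4,5}->{4,5} => REVISION
Constraint 2 (U != X) on D(U)={4,5} D(X)={2,3,4,5,6}: no change => not a revision
Constraint 3 (V != X) on D(V)={2,3,4,5} D(X)={2,3,4,5,6}: no change => not a revision
Total revisions = 1

Answer: 1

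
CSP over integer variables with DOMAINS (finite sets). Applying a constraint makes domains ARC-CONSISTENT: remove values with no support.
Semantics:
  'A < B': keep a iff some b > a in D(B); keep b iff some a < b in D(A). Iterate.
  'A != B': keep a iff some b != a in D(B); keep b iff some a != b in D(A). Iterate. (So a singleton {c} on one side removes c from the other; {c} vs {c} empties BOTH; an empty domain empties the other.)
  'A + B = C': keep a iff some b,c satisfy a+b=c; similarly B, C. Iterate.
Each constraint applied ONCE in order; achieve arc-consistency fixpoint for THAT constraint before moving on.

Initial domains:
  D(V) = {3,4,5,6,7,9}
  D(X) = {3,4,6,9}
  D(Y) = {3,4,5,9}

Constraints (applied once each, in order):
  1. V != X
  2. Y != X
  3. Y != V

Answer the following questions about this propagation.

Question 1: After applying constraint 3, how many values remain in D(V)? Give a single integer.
Answer: 6

Derivation:
Constraint 1 (V != X) on D(V)={3,4,5,6,7,9} D(X)={3,4,6,9}: no change
Constraint 2 (Y != X) on D(Y)={3,4,5,9} D(X)={3,4,6,9}: no change
Constraint 3 (Y != V) on D(Y)={3,4,5,9} D(V)={3,4,5,6,7,9}: no change
So after constraint 3: D(V)={3,4,5,6,7,9}, size = 6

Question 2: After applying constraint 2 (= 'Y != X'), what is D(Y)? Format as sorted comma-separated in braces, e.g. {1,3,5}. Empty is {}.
Constraint 1 (V != X) on D(V)={3,4,5,6,7,9} D(X)={3,4,6,9}: no change
Constraint 2 (Y != X) on D(Y)={3,4,5,9} D(X)={3,4,6,9}: no change
So after constraint 2: D(Y) = {3,4,5,9}

Answer: {3,4,5,9}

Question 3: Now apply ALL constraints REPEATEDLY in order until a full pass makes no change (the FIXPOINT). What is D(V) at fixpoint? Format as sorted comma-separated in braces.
pass 0 (initial): D(V)={3,4,5,6,7,9}
pass 1: no change
Fixpoint after 1 passes: D(V) = {3,4,5,6,7,9}

Answer: {3,4,5,6,7,9}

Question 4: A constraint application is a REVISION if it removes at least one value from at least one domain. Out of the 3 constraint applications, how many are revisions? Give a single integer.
Constraint 1 (V != X) on D(V)={3,4,5,6,7,9} D(X)={3,4,6,9}: no change => not a revision
Constraint 2 (Y != X) on D(Y)={3,4,5,9} D(X)={3,4,6,9}: no change => not a revision
Constraint 3 (Y != V) on D(Y)={3,4,5,9} D(V)={3,4,5,6,7,9}: no change => not a revision
Total revisions = 0

Answer: 0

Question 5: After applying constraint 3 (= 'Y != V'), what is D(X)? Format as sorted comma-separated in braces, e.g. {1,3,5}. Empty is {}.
Answer: {3,4,6,9}

Derivation:
Constraint 1 (V != X) on D(V)={3,4,5,6,7,9} D(X)={3,4,6,9}: no change
Constraint 2 (Y != X) on D(Y)={3,4,5,9} D(X)={3,4,6,9}: no change
Constraint 3 (Y != V) on D(Y)={3,4,5,9} D(V)={3,4,5,6,7,9}: no change
So after constraint 3: D(X) = {3,4,6,9}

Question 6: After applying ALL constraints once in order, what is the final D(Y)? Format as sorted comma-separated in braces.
Constraint 1 (V != X) on D(V)={3,4,5,6,7,9} D(X)={3,4,6,9}: no change
Constraint 2 (Y != X) on D(Y)={3,4,5,9} D(X)={3,4,6,9}: no change
Constraint 3 (Y != V) on D(Y)={3,4,5,9} D(V)={3,4,5,6,7,9}: no change
So after all 3 constraints: D(Y) = {3,4,5,9}

Answer: {3,4,5,9}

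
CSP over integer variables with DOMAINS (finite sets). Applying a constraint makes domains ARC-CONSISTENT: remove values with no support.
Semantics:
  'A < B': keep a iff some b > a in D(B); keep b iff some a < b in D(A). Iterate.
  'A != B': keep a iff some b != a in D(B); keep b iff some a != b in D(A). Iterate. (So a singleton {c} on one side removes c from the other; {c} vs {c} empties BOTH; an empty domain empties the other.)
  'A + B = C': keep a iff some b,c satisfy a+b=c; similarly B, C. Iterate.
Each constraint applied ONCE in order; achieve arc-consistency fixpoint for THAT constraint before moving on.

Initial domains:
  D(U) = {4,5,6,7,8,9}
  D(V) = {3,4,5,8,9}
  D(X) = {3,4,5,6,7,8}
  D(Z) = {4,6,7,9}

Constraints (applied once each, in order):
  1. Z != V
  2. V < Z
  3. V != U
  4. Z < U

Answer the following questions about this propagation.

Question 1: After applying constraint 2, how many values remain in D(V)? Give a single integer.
Constraint 1 (Z != V) on D(Z)={4,6,7,9} D(V)={3,4,5,8,9}: no change
Constraint 2 (V < Z) on D(V)={3,4,5,8,9} D(Z)={4,6,7,9}: V {3,4,5,8,9}->{3,4,5,8}
So after constraint 2: D(V)={3,4,5,8}, size = 4

Answer: 4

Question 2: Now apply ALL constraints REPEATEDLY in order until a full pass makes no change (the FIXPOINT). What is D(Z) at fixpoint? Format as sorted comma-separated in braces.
pass 0 (initial): D(Z)={4,6,7,9}
pass 1: U {4,5,6,7,8,9}->{5,6,7,8,9}; V {3,4,5,8,9}->{3,4,5,8}; Z {4,6,7,9}->{4,6,7}
pass 2: V {3,4,5,8}->{3,4,5}
pass 3: no change
Fixpoint after 3 passes: D(Z) = {4,6,7}

Answer: {4,6,7}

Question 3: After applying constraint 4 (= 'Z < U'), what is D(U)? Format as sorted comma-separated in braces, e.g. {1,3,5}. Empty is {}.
Answer: {5,6,7,8,9}

Derivation:
Constraint 1 (Z != V) on D(Z)={4,6,7,9} D(V)={3,4,5,8,9}: no change
Constraint 2 (V < Z) on D(V)={3,4,5,8,9} D(Z)={4,6,7,9}: V {3,4,5,8,9}->{3,4,5,8}
Constraint 3 (V != U) on D(V)={3,4,5,8} D(U)={4,5,6,7,8,9}: no change
Constraint 4 (Z < U) on D(Z)={4,6,7,9} D(U)={4,5,6,7,8,9}: Z {4,6,7,9}->{4,6,7}; U {4,5,6,7,8,9}->{5,6,7,8,9}
So after constraint 4: D(U) = {5,6,7,8,9}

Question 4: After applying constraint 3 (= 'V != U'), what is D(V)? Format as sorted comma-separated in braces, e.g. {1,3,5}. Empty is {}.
Answer: {3,4,5,8}

Derivation:
Constraint 1 (Z != V) on D(Z)={4,6,7,9} D(V)={3,4,5,8,9}: no change
Constraint 2 (V < Z) on D(V)={3,4,5,8,9} D(Z)={4,6,7,9}: V {3,4,5,8,9}->{3,4,5,8}
Constraint 3 (V != U) on D(V)={3,4,5,8} D(U)={4,5,6,7,8,9}: no change
So after constraint 3: D(V) = {3,4,5,8}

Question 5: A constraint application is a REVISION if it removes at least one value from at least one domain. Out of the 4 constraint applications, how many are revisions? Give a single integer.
Answer: 2

Derivation:
Constraint 1 (Z != V) on D(Z)={4,6,7,9} D(V)={3,4,5,8,9}: no change => not a revision
Constraint 2 (V < Z) on D(V)={3,4,5,8,9} D(Z)={4,6,7,9}: V {3,4,5,8,9}->{3,4,5,8} => REVISION
Constraint 3 (V != U) on D(V)={3,4,5,8} D(U)={4,5,6,7,8,9}: no change => not a revision
Constraint 4 (Z < U) on D(Z)={4,6,7,9} D(U)={4,5,6,7,8,9}: Z {4,6,7,9}->{4,6,7}; U {4,5,6,7,8,9}->{5,6,7,8,9} => REVISION
Total revisions = 2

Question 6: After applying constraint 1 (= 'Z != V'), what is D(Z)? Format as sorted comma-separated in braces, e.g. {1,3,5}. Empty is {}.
Constraint 1 (Z != V) on D(Z)={4,6,7,9} D(V)={3,4,5,8,9}: no change
So after constraint 1: D(Z) = {4,6,7,9}

Answer: {4,6,7,9}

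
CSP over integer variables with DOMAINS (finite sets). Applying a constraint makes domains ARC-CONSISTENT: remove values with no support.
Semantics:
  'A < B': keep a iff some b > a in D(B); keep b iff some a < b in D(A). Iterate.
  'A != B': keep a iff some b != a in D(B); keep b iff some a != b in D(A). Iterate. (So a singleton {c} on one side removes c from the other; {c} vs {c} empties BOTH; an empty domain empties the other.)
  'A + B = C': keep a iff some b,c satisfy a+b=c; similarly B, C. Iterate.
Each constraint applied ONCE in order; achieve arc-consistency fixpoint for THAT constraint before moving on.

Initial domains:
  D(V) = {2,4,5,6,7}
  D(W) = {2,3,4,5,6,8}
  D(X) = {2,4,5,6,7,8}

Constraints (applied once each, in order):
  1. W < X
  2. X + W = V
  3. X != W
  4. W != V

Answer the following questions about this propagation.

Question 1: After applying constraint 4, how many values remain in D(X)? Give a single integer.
Answer: 2

Derivation:
Constraint 1 (W < X) on D(W)={2,3,4,5,6,8} D(X)={2,4,5,6,7,8}: W {2,3,4,5,6,8}->{2,3,4,5,6}; X {2,4,5,6,7,8}->{4,5,6,7,8}
Constraint 2 (X + W = V) on D(X)={4,5,6,7,8} D(W)={2,3,4,5,6} D(V)={2,4,5,6,7}: X {4,5,6,7,8}->{4,5}; W {2,3,4,5,6}->{2,3}; V {2,4,5,6,7}->{6,7}
Constraint 3 (X != W) on D(X)={4,5} D(W)={2,3}: no change
Constraint 4 (W != V) on D(W)={2,3} D(V)={6,7}: no change
So after constraint 4: D(X)={4,5}, size = 2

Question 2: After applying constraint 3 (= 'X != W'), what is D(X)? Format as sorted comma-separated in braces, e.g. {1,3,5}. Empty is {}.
Answer: {4,5}

Derivation:
Constraint 1 (W < X) on D(W)={2,3,4,5,6,8} D(X)={2,4,5,6,7,8}: W {2,3,4,5,6,8}->{2,3,4,5,6}; X {2,4,5,6,7,8}->{4,5,6,7,8}
Constraint 2 (X + W = V) on D(X)={4,5,6,7,8} D(W)={2,3,4,5,6} D(V)={2,4,5,6,7}: X {4,5,6,7,8}->{4,5}; W {2,3,4,5,6}->{2,3}; V {2,4,5,6,7}->{6,7}
Constraint 3 (X != W) on D(X)={4,5} D(W)={2,3}: no change
So after constraint 3: D(X) = {4,5}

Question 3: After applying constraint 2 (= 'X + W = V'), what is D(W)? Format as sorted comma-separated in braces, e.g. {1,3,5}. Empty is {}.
Constraint 1 (W < X) on D(W)={2,3,4,5,6,8} D(X)={2,4,5,6,7,8}: W {2,3,4,5,6,8}->{2,3,4,5,6}; X {2,4,5,6,7,8}->{4,5,6,7,8}
Constraint 2 (X + W = V) on D(X)={4,5,6,7,8} D(W)={2,3,4,5,6} D(V)={2,4,5,6,7}: X {4,5,6,7,8}->{4,5}; W {2,3,4,5,6}->{2,3}; V {2,4,5,6,7}->{6,7}
So after constraint 2: D(W) = {2,3}

Answer: {2,3}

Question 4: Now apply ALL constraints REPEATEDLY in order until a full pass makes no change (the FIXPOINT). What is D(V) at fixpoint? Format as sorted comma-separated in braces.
pass 0 (initial): D(V)={2,4,5,6,7}
pass 1: V {2,4,5,6,7}->{6,7}; W {2,3,4,5,6,8}->{2,3}; X {2,4,5,6,7,8}->{4,5}
pass 2: no change
Fixpoint after 2 passes: D(V) = {6,7}

Answer: {6,7}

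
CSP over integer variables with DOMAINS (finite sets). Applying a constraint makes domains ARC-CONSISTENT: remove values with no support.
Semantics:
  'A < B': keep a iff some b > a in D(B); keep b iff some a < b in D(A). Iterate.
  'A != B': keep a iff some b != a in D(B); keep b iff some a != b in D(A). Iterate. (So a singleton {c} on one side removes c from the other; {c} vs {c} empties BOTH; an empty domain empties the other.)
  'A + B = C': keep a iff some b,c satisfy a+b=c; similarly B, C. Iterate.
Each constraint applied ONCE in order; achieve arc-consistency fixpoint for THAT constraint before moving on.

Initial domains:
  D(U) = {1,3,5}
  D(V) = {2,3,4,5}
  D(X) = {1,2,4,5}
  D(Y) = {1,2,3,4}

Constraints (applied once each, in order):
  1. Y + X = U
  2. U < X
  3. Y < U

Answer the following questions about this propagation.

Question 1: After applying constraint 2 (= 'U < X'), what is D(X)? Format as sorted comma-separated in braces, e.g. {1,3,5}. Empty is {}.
Constraint 1 (Y + X = U) on D(Y)={1,2,3,4} D(X)={1,2,4,5} D(U)={1,3,5}: X {1,2,4,5}->{1,2,4}; U {1,3,5}->{3,5}
Constraint 2 (U < X) on D(U)={3,5} D(X)={1,2,4}: U {3,5}->{3}; X {1,2,4}->{4}
So after constraint 2: D(X) = {4}

Answer: {4}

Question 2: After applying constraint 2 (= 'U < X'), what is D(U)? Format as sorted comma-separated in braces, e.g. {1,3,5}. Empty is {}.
Constraint 1 (Y + X = U) on D(Y)={1,2,3,4} D(X)={1,2,4,5} D(U)={1,3,5}: X {1,2,4,5}->{1,2,4}; U {1,3,5}->{3,5}
Constraint 2 (U < X) on D(U)={3,5} D(X)={1,2,4}: U {3,5}->{3}; X {1,2,4}->{4}
So after constraint 2: D(U) = {3}

Answer: {3}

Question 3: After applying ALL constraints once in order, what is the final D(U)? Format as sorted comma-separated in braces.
Constraint 1 (Y + X = U) on D(Y)={1,2,3,4} D(X)={1,2,4,5} D(U)={1,3,5}: X {1,2,4,5}->{1,2,4}; U {1,3,5}->{3,5}
Constraint 2 (U < X) on D(U)={3,5} D(X)={1,2,4}: U {3,5}->{3}; X {1,2,4}->{4}
Constraint 3 (Y < U) on D(Y)={1,2,3,4} D(U)={3}: Y {1,2,3,4}->{1,2}
So after all 3 constraints: D(U) = {3}

Answer: {3}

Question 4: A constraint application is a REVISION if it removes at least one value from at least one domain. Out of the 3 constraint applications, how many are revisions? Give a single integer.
Answer: 3

Derivation:
Constraint 1 (Y + X = U) on D(Y)={1,2,3,4} D(X)={1,2,4,5} D(U)={1,3,5}: X {1,2,4,5}->{1,2,4}; U {1,3,5}->{3,5} => REVISION
Constraint 2 (U < X) on D(U)={3,5} D(X)={1,2,4}: U {3,5}->{3}; X {1,2,4}->{4} => REVISION
Constraint 3 (Y < U) on D(Y)={1,2,3,4} D(U)={3}: Y {1,2,3,4}->{1,2} => REVISION
Total revisions = 3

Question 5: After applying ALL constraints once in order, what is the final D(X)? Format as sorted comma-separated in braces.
Constraint 1 (Y + X = U) on D(Y)={1,2,3,4} D(X)={1,2,4,5} D(U)={1,3,5}: X {1,2,4,5}->{1,2,4}; U {1,3,5}->{3,5}
Constraint 2 (U < X) on D(U)={3,5} D(X)={1,2,4}: U {3,5}->{3}; X {1,2,4}->{4}
Constraint 3 (Y < U) on D(Y)={1,2,3,4} D(U)={3}: Y {1,2,3,4}->{1,2}
So after all 3 constraints: D(X) = {4}

Answer: {4}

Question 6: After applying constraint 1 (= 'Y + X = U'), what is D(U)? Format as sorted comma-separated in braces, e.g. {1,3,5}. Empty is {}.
Constraint 1 (Y + X = U) on D(Y)={1,2,3,4} D(X)={1,2,4,5} D(U)={1,3,5}: X {1,2,4,5}->{1,2,4}; U {1,3,5}->{3,5}
So after constraint 1: D(U) = {3,5}

Answer: {3,5}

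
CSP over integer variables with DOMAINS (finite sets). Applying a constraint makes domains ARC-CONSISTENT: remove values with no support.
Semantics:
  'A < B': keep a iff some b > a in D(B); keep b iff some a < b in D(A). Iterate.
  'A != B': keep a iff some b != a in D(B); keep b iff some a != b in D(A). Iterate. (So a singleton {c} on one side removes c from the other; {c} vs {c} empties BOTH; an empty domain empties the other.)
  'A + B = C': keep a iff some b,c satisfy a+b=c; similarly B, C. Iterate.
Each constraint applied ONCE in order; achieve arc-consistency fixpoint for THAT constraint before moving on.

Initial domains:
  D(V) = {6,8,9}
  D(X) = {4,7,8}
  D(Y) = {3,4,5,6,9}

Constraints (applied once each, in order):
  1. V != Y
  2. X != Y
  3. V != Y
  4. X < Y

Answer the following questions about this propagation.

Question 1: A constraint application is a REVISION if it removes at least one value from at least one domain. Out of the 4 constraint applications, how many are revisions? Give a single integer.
Answer: 1

Derivation:
Constraint 1 (V != Y) on D(V)={6,8,9} D(Y)={3,4,5,6,9}: no change => not a revision
Constraint 2 (X != Y) on D(X)={4,7,8} D(Y)={3,4,5,6,9}: no change => not a revision
Constraint 3 (V != Y) on D(V)={6,8,9} D(Y)={3,4,5,6,9}: no change => not a revision
Constraint 4 (X < Y) on D(X)={4,7,8} D(Y)={3,4,5,6,9}: Y {3,4,5,6,9}->{5,6,9} => REVISION
Total revisions = 1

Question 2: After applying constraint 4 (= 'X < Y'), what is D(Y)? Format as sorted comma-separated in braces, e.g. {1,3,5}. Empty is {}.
Answer: {5,6,9}

Derivation:
Constraint 1 (V != Y) on D(V)={6,8,9} D(Y)={3,4,5,6,9}: no change
Constraint 2 (X != Y) on D(X)={4,7,8} D(Y)={3,4,5,6,9}: no change
Constraint 3 (V != Y) on D(V)={6,8,9} D(Y)={3,4,5,6,9}: no change
Constraint 4 (X < Y) on D(X)={4,7,8} D(Y)={3,4,5,6,9}: Y {3,4,5,6,9}->{5,6,9}
So after constraint 4: D(Y) = {5,6,9}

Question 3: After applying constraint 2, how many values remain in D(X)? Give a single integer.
Answer: 3

Derivation:
Constraint 1 (V != Y) on D(V)={6,8,9} D(Y)={3,4,5,6,9}: no change
Constraint 2 (X != Y) on D(X)={4,7,8} D(Y)={3,4,5,6,9}: no change
So after constraint 2: D(X)={4,7,8}, size = 3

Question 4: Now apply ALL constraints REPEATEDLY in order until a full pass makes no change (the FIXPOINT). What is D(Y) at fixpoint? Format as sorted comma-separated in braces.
pass 0 (initial): D(Y)={3,4,5,6,9}
pass 1: Y {3,4,5,6,9}->{5,6,9}
pass 2: no change
Fixpoint after 2 passes: D(Y) = {5,6,9}

Answer: {5,6,9}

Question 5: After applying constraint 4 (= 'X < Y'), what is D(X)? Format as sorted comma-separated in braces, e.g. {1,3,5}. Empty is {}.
Constraint 1 (V != Y) on D(V)={6,8,9} D(Y)={3,4,5,6,9}: no change
Constraint 2 (X != Y) on D(X)={4,7,8} D(Y)={3,4,5,6,9}: no change
Constraint 3 (V != Y) on D(V)={6,8,9} D(Y)={3,4,5,6,9}: no change
Constraint 4 (X < Y) on D(X)={4,7,8} D(Y)={3,4,5,6,9}: Y {3,4,5,6,9}->{5,6,9}
So after constraint 4: D(X) = {4,7,8}

Answer: {4,7,8}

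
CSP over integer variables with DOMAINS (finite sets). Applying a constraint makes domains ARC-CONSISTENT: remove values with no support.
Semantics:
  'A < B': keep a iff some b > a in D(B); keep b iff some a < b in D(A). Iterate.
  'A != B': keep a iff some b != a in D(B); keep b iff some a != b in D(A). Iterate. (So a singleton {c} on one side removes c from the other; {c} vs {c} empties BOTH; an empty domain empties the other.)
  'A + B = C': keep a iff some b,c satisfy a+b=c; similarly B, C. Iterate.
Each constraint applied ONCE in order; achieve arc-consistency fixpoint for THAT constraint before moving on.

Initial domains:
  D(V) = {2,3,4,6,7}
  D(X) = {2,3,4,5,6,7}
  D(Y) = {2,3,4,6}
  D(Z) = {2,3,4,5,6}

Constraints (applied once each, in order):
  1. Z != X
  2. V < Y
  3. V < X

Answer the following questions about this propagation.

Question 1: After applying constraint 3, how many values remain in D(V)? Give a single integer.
Constraint 1 (Z != X) on D(Z)={2,3,4,5,6} D(X)={2,3,4,5,6,7}: no change
Constraint 2 (V < Y) on D(V)={2,3,4,6,7} D(Y)={2,3,4,6}: V {2,3,4,6,7}->{2,3,4}; Y {2,3,4,6}->{3,4,6}
Constraint 3 (V < X) on D(V)={2,3,4} D(X)={2,3,4,5,6,7}: X {2,3,4,5,6,7}->{3,4,5,6,7}
So after constraint 3: D(V)={2,3,4}, size = 3

Answer: 3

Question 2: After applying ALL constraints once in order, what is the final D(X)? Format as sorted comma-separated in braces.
Constraint 1 (Z != X) on D(Z)={2,3,4,5,6} D(X)={2,3,4,5,6,7}: no change
Constraint 2 (V < Y) on D(V)={2,3,4,6,7} D(Y)={2,3,4,6}: V {2,3,4,6,7}->{2,3,4}; Y {2,3,4,6}->{3,4,6}
Constraint 3 (V < X) on D(V)={2,3,4} D(X)={2,3,4,5,6,7}: X {2,3,4,5,6,7}->{3,4,5,6,7}
So after all 3 constraints: D(X) = {3,4,5,6,7}

Answer: {3,4,5,6,7}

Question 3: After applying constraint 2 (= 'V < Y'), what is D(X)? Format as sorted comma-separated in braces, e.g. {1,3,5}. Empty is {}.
Answer: {2,3,4,5,6,7}

Derivation:
Constraint 1 (Z != X) on D(Z)={2,3,4,5,6} D(X)={2,3,4,5,6,7}: no change
Constraint 2 (V < Y) on D(V)={2,3,4,6,7} D(Y)={2,3,4,6}: V {2,3,4,6,7}->{2,3,4}; Y {2,3,4,6}->{3,4,6}
So after constraint 2: D(X) = {2,3,4,5,6,7}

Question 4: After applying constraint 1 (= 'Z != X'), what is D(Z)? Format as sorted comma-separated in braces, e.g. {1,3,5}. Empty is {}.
Constraint 1 (Z != X) on D(Z)={2,3,4,5,6} D(X)={2,3,4,5,6,7}: no change
So after constraint 1: D(Z) = {2,3,4,5,6}

Answer: {2,3,4,5,6}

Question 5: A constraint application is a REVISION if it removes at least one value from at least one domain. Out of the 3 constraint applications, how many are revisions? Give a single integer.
Answer: 2

Derivation:
Constraint 1 (Z != X) on D(Z)={2,3,4,5,6} D(X)={2,3,4,5,6,7}: no change => not a revision
Constraint 2 (V < Y) on D(V)={2,3,4,6,7} D(Y)={2,3,4,6}: V {2,3,4,6,7}->{2,3,4}; Y {2,3,4,6}->{3,4,6} => REVISION
Constraint 3 (V < X) on D(V)={2,3,4} D(X)={2,3,4,5,6,7}: X {2,3,4,5,6,7}->{3,4,5,6,7} => REVISION
Total revisions = 2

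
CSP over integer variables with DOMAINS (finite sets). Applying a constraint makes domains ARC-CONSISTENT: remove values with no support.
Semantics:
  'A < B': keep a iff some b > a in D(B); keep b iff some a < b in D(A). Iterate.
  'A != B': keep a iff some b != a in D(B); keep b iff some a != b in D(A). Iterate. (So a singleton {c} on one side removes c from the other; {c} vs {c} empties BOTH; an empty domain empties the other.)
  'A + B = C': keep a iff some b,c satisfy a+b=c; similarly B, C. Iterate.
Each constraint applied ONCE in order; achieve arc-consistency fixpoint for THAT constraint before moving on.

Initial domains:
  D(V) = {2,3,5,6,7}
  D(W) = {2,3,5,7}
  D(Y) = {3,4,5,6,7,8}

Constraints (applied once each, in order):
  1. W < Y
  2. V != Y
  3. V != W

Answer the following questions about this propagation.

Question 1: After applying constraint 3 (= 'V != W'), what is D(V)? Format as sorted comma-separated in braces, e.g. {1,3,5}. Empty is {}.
Answer: {2,3,5,6,7}

Derivation:
Constraint 1 (W < Y) on D(W)={2,3,5,7} D(Y)={3,4,5,6,7,8}: no change
Constraint 2 (V != Y) on D(V)={2,3,5,6,7} D(Y)={3,4,5,6,7,8}: no change
Constraint 3 (V != W) on D(V)={2,3,5,6,7} D(W)={2,3,5,7}: no change
So after constraint 3: D(V) = {2,3,5,6,7}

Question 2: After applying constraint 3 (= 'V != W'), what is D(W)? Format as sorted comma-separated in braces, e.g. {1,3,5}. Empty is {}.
Answer: {2,3,5,7}

Derivation:
Constraint 1 (W < Y) on D(W)={2,3,5,7} D(Y)={3,4,5,6,7,8}: no change
Constraint 2 (V != Y) on D(V)={2,3,5,6,7} D(Y)={3,4,5,6,7,8}: no change
Constraint 3 (V != W) on D(V)={2,3,5,6,7} D(W)={2,3,5,7}: no change
So after constraint 3: D(W) = {2,3,5,7}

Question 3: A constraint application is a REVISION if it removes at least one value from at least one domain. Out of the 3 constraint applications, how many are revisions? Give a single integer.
Answer: 0

Derivation:
Constraint 1 (W < Y) on D(W)={2,3,5,7} D(Y)={3,4,5,6,7,8}: no change => not a revision
Constraint 2 (V != Y) on D(V)={2,3,5,6,7} D(Y)={3,4,5,6,7,8}: no change => not a revision
Constraint 3 (V != W) on D(V)={2,3,5,6,7} D(W)={2,3,5,7}: no change => not a revision
Total revisions = 0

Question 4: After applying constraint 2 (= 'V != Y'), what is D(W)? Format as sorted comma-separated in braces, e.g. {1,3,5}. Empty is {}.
Answer: {2,3,5,7}

Derivation:
Constraint 1 (W < Y) on D(W)={2,3,5,7} D(Y)={3,4,5,6,7,8}: no change
Constraint 2 (V != Y) on D(V)={2,3,5,6,7} D(Y)={3,4,5,6,7,8}: no change
So after constraint 2: D(W) = {2,3,5,7}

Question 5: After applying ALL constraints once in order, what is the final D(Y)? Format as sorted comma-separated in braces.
Answer: {3,4,5,6,7,8}

Derivation:
Constraint 1 (W < Y) on D(W)={2,3,5,7} D(Y)={3,4,5,6,7,8}: no change
Constraint 2 (V != Y) on D(V)={2,3,5,6,7} D(Y)={3,4,5,6,7,8}: no change
Constraint 3 (V != W) on D(V)={2,3,5,6,7} D(W)={2,3,5,7}: no change
So after all 3 constraints: D(Y) = {3,4,5,6,7,8}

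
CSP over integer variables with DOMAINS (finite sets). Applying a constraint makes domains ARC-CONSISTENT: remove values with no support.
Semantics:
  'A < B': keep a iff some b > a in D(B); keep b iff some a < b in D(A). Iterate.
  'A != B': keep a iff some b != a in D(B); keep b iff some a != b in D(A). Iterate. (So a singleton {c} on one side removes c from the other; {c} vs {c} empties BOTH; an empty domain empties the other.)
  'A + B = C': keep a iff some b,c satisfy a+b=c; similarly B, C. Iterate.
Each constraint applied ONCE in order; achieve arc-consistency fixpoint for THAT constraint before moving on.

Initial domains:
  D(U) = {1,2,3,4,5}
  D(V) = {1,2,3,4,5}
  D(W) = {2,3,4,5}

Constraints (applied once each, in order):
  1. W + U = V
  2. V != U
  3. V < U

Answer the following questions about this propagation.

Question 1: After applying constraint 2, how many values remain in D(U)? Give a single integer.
Constraint 1 (W + U = V) on D(W)={2,3,4,5} D(U)={1,2,3,4,5} D(V)={1,2,3,4,5}: W {2,3,4,5}->{2,3,4}; U {1,2,3,4,5}->{1,2,3}; V {1,2,3,4,5}->{3,4,5}
Constraint 2 (V != U) on D(V)={3,4,5} D(U)={1,2,3}: no change
So after constraint 2: D(U)={1,2,3}, size = 3

Answer: 3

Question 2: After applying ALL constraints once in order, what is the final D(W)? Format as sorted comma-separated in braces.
Answer: {2,3,4}

Derivation:
Constraint 1 (W + U = V) on D(W)={2,3,4,5} D(U)={1,2,3,4,5} D(V)={1,2,3,4,5}: W {2,3,4,5}->{2,3,4}; U {1,2,3,4,5}->{1,2,3}; V {1,2,3,4,5}->{3,4,5}
Constraint 2 (V != U) on D(V)={3,4,5} D(U)={1,2,3}: no change
Constraint 3 (V < U) on D(V)={3,4,5} D(U)={1,2,3}: V {3,4,5}->{}; U {1,2,3}->{}
So after all 3 constraints: D(W) = {2,3,4}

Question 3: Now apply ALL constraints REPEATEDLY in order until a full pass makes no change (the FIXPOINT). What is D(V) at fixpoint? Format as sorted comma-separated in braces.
pass 0 (initial): D(V)={1,2,3,4,5}
pass 1: U {1,2,3,4,5}->{}; V {1,2,3,4,5}->{}; W {2,3,4,5}->{2,3,4}
pass 2: W {2,3,4}->{}
pass 3: no change
Fixpoint after 3 passes: D(V) = {}

Answer: {}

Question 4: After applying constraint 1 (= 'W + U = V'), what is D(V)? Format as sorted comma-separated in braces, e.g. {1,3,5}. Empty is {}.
Constraint 1 (W + U = V) on D(W)={2,3,4,5} D(U)={1,2,3,4,5} D(V)={1,2,3,4,5}: W {2,3,4,5}->{2,3,4}; U {1,2,3,4,5}->{1,2,3}; V {1,2,3,4,5}->{3,4,5}
So after constraint 1: D(V) = {3,4,5}

Answer: {3,4,5}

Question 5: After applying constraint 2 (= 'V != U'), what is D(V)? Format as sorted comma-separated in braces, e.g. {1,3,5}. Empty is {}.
Constraint 1 (W + U = V) on D(W)={2,3,4,5} D(U)={1,2,3,4,5} D(V)={1,2,3,4,5}: W {2,3,4,5}->{2,3,4}; U {1,2,3,4,5}->{1,2,3}; V {1,2,3,4,5}->{3,4,5}
Constraint 2 (V != U) on D(V)={3,4,5} D(U)={1,2,3}: no change
So after constraint 2: D(V) = {3,4,5}

Answer: {3,4,5}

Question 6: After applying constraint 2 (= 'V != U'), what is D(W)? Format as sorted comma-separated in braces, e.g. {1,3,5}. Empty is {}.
Constraint 1 (W + U = V) on D(W)={2,3,4,5} D(U)={1,2,3,4,5} D(V)={1,2,3,4,5}: W {2,3,4,5}->{2,3,4}; U {1,2,3,4,5}->{1,2,3}; V {1,2,3,4,5}->{3,4,5}
Constraint 2 (V != U) on D(V)={3,4,5} D(U)={1,2,3}: no change
So after constraint 2: D(W) = {2,3,4}

Answer: {2,3,4}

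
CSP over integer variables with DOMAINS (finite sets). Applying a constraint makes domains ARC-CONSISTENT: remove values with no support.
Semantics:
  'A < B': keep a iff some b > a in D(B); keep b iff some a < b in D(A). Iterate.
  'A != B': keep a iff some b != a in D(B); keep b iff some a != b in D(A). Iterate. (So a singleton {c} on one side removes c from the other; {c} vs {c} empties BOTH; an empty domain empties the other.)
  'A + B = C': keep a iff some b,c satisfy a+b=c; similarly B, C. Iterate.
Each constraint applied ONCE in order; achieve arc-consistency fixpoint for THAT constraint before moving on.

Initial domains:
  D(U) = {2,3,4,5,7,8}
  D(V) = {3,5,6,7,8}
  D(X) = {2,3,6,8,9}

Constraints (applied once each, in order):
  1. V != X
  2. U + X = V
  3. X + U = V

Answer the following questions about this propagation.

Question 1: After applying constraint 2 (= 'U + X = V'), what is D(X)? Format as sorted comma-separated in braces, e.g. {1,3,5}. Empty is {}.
Answer: {2,3,6}

Derivation:
Constraint 1 (V != X) on D(V)={3,5,6,7,8} D(X)={2,3,6,8,9}: no change
Constraint 2 (U + X = V) on D(U)={2,3,4,5,7,8} D(X)={2,3,6,8,9} D(V)={3,5,6,7,8}: U {2,3,4,5,7,8}->{2,3,4,5}; X {2,3,6,8,9}->{2,3,6}; V {3,5,6,7,8}->{5,6,7,8}
So after constraint 2: D(X) = {2,3,6}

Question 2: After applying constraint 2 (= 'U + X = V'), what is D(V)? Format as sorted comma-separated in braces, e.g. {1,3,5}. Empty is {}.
Answer: {5,6,7,8}

Derivation:
Constraint 1 (V != X) on D(V)={3,5,6,7,8} D(X)={2,3,6,8,9}: no change
Constraint 2 (U + X = V) on D(U)={2,3,4,5,7,8} D(X)={2,3,6,8,9} D(V)={3,5,6,7,8}: U {2,3,4,5,7,8}->{2,3,4,5}; X {2,3,6,8,9}->{2,3,6}; V {3,5,6,7,8}->{5,6,7,8}
So after constraint 2: D(V) = {5,6,7,8}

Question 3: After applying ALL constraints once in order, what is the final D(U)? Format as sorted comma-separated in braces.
Constraint 1 (V != X) on D(V)={3,5,6,7,8} D(X)={2,3,6,8,9}: no change
Constraint 2 (U + X = V) on D(U)={2,3,4,5,7,8} D(X)={2,3,6,8,9} D(V)={3,5,6,7,8}: U {2,3,4,5,7,8}->{2,3,4,5}; X {2,3,6,8,9}->{2,3,6}; V {3,5,6,7,8}->{5,6,7,8}
Constraint 3 (X + U = V) on D(X)={2,3,6} D(U)={2,3,4,5} D(V)={5,6,7,8}: no change
So after all 3 constraints: D(U) = {2,3,4,5}

Answer: {2,3,4,5}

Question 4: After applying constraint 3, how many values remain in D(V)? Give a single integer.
Constraint 1 (V != X) on D(V)={3,5,6,7,8} D(X)={2,3,6,8,9}: no change
Constraint 2 (U + X = V) on D(U)={2,3,4,5,7,8} D(X)={2,3,6,8,9} D(V)={3,5,6,7,8}: U {2,3,4,5,7,8}->{2,3,4,5}; X {2,3,6,8,9}->{2,3,6}; V {3,5,6,7,8}->{5,6,7,8}
Constraint 3 (X + U = V) on D(X)={2,3,6} D(U)={2,3,4,5} D(V)={5,6,7,8}: no change
So after constraint 3: D(V)={5,6,7,8}, size = 4

Answer: 4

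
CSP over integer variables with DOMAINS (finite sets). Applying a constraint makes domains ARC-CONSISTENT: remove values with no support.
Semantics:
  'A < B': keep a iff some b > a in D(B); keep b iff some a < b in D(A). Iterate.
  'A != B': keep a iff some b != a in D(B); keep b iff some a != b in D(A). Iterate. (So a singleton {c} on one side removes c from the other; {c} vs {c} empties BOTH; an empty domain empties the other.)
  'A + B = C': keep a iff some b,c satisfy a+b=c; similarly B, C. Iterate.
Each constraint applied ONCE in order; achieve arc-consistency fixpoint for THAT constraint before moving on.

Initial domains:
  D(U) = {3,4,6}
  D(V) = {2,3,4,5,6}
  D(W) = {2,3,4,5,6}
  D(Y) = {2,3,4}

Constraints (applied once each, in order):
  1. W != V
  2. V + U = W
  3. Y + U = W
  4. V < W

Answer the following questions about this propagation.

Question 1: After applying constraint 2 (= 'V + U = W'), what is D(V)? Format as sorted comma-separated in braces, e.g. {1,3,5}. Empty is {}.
Constraint 1 (W != V) on D(W)={2,3,4,5,6} D(V)={2,3,4,5,6}: no change
Constraint 2 (V + U = W) on D(V)={2,3,4,5,6} D(U)={3,4,6} D(W)={2,3,4,5,6}: V {2,3,4,5,6}->{2,3}; U {3,4,6}->{3,4}; W {2,3,4,5,6}->{5,6}
So after constraint 2: D(V) = {2,3}

Answer: {2,3}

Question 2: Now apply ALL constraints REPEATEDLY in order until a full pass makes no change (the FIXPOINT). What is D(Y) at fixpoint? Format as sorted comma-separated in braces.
pass 0 (initial): D(Y)={2,3,4}
pass 1: U {3,4,6}->{3,4}; V {2,3,4,5,6}->{2,3}; W {2,3,4,5,6}->{5,6}; Y {2,3,4}->{2,3}
pass 2: no change
Fixpoint after 2 passes: D(Y) = {2,3}

Answer: {2,3}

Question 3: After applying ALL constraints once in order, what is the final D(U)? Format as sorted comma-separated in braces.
Constraint 1 (W != V) on D(W)={2,3,4,5,6} D(V)={2,3,4,5,6}: no change
Constraint 2 (V + U = W) on D(V)={2,3,4,5,6} D(U)={3,4,6} D(W)={2,3,4,5,6}: V {2,3,4,5,6}->{2,3}; U {3,4,6}->{3,4}; W {2,3,4,5,6}->{5,6}
Constraint 3 (Y + U = W) on D(Y)={2,3,4} D(U)={3,4} D(W)={5,6}: Y {2,3,4}->{2,3}
Constraint 4 (V < W) on D(V)={2,3} D(W)={5,6}: no change
So after all 4 constraints: D(U) = {3,4}

Answer: {3,4}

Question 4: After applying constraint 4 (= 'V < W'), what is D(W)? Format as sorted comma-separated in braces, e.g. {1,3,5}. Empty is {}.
Answer: {5,6}

Derivation:
Constraint 1 (W != V) on D(W)={2,3,4,5,6} D(V)={2,3,4,5,6}: no change
Constraint 2 (V + U = W) on D(V)={2,3,4,5,6} D(U)={3,4,6} D(W)={2,3,4,5,6}: V {2,3,4,5,6}->{2,3}; U {3,4,6}->{3,4}; W {2,3,4,5,6}->{5,6}
Constraint 3 (Y + U = W) on D(Y)={2,3,4} D(U)={3,4} D(W)={5,6}: Y {2,3,4}->{2,3}
Constraint 4 (V < W) on D(V)={2,3} D(W)={5,6}: no change
So after constraint 4: D(W) = {5,6}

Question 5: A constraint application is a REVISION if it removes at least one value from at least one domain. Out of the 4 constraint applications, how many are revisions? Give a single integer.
Answer: 2

Derivation:
Constraint 1 (W != V) on D(W)={2,3,4,5,6} D(V)={2,3,4,5,6}: no change => not a revision
Constraint 2 (V + U = W) on D(V)={2,3,4,5,6} D(U)={3,4,6} D(W)={2,3,4,5,6}: V {2,3,4,5,6}->{2,3}; U {3,4,6}->{3,4}; W {2,3,4,5,6}->{5,6} => REVISION
Constraint 3 (Y + U = W) on D(Y)={2,3,4} D(U)={3,4} D(W)={5,6}: Y {2,3,4}->{2,3} => REVISION
Constraint 4 (V < W) on D(V)={2,3} D(W)={5,6}: no change => not a revision
Total revisions = 2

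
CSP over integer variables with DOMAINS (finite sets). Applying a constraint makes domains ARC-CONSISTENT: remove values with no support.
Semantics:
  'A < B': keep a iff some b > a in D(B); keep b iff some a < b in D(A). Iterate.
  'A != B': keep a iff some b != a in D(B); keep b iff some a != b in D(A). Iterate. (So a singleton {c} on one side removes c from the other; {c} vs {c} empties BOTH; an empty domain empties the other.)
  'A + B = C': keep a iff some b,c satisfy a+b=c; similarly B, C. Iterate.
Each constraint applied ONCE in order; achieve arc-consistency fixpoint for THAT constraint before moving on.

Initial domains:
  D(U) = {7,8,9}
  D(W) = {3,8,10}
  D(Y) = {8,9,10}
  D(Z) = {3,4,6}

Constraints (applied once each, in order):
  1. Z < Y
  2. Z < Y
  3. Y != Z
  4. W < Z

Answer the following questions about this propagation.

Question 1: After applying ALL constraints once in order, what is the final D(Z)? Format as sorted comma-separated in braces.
Answer: {4,6}

Derivation:
Constraint 1 (Z < Y) on D(Z)={3,4,6} D(Y)={8,9,10}: no change
Constraint 2 (Z < Y) on D(Z)={3,4,6} D(Y)={8,9,10}: no change
Constraint 3 (Y != Z) on D(Y)={8,9,10} D(Z)={3,4,6}: no change
Constraint 4 (W < Z) on D(W)={3,8,10} D(Z)={3,4,6}: W {3,8,10}->{3}; Z {3,4,6}->{4,6}
So after all 4 constraints: D(Z) = {4,6}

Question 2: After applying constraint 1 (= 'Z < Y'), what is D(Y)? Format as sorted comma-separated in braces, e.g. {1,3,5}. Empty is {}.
Constraint 1 (Z < Y) on D(Z)={3,4,6} D(Y)={8,9,10}: no change
So after constraint 1: D(Y) = {8,9,10}

Answer: {8,9,10}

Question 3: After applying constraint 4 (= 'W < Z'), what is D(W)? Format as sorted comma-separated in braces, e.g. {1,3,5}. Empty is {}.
Answer: {3}

Derivation:
Constraint 1 (Z < Y) on D(Z)={3,4,6} D(Y)={8,9,10}: no change
Constraint 2 (Z < Y) on D(Z)={3,4,6} D(Y)={8,9,10}: no change
Constraint 3 (Y != Z) on D(Y)={8,9,10} D(Z)={3,4,6}: no change
Constraint 4 (W < Z) on D(W)={3,8,10} D(Z)={3,4,6}: W {3,8,10}->{3}; Z {3,4,6}->{4,6}
So after constraint 4: D(W) = {3}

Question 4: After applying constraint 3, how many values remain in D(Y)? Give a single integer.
Constraint 1 (Z < Y) on D(Z)={3,4,6} D(Y)={8,9,10}: no change
Constraint 2 (Z < Y) on D(Z)={3,4,6} D(Y)={8,9,10}: no change
Constraint 3 (Y != Z) on D(Y)={8,9,10} D(Z)={3,4,6}: no change
So after constraint 3: D(Y)={8,9,10}, size = 3

Answer: 3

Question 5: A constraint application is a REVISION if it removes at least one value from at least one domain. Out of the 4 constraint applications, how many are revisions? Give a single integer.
Constraint 1 (Z < Y) on D(Z)={3,4,6} D(Y)={8,9,10}: no change => not a revision
Constraint 2 (Z < Y) on D(Z)={3,4,6} D(Y)={8,9,10}: no change => not a revision
Constraint 3 (Y != Z) on D(Y)={8,9,10} D(Z)={3,4,6}: no change => not a revision
Constraint 4 (W < Z) on D(W)={3,8,10} D(Z)={3,4,6}: W {3,8,10}->{3}; Z {3,4,6}->{4,6} => REVISION
Total revisions = 1

Answer: 1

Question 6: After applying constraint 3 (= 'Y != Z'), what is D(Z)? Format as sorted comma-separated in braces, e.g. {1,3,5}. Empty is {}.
Constraint 1 (Z < Y) on D(Z)={3,4,6} D(Y)={8,9,10}: no change
Constraint 2 (Z < Y) on D(Z)={3,4,6} D(Y)={8,9,10}: no change
Constraint 3 (Y != Z) on D(Y)={8,9,10} D(Z)={3,4,6}: no change
So after constraint 3: D(Z) = {3,4,6}

Answer: {3,4,6}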